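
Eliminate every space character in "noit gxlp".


Input string: 'noit gxlp'
Operation: remove all spaces
Words: 'noit', 'gxlp'
Join without spaces: noitgxlp


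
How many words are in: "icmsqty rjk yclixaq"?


Input string: 'icmsqty rjk yclixaq'
Operation: split by spaces
Words found: 'icmsqty', 'rjk', 'yclixaq'
Word count: 3


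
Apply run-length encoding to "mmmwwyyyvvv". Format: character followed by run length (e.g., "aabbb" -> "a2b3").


Input: 'mmmwwyyyvvv'
Operation: identify consecutive runs
Runs: 'mmm' -> m3, 'ww' -> w2, 'yyy' -> y3, 'vvv' -> v3
Encoded: m3w2y3v3


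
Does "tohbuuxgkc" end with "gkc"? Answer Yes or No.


Input string: 'tohbuuxgkc'
Suffix to check: 'gkc'
Last 3 characters of input: 'gkc'
Match: True
Result: Yes


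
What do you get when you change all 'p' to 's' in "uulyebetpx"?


Input string: 'uulyebetpx'
Operation: replace 'p' with 's'
Positions of 'p': 8
After replacement: uulyebetsx


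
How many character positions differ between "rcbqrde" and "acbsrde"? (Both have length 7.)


String 1: 'rcbqrde'
String 2: 'acbsrde'
Compare each position: pos 0: 'r'!='a', pos 1: 'c'=='c', pos 2: 'b'=='b', pos 3: 'q'!='s', pos 4: 'r'=='r', pos 5: 'd'=='d', pos 6: 'e'=='e'
Differing positions: 2
Hamming distance: 2


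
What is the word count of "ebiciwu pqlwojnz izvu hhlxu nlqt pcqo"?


Input string: 'ebiciwu pqlwojnz izvu hhlxu nlqt pcqo'
Operation: split by spaces
Words found: 'ebiciwu', 'pqlwojnz', 'izvu', 'hhlxu', 'nlqt', 'pcqo'
Word count: 6


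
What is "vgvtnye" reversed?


Input string: 'vgvtnye'
Operation: reverse character order
Original order: 'v' -> 'g' -> 'v' -> 't' -> 'n' -> 'y' -> 'e'
Reversed order: 'e' -> 'y' -> 'n' -> 't' -> 'v' -> 'g' -> 'v'
Result: eyntvgv


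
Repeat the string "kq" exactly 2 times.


Input string: 'kq'
Operation: repeat 2 times
Concatenation: 'kq' + 'kq'
Result: kqkq


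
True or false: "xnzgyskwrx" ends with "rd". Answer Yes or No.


Input string: 'xnzgyskwrx'
Suffix to check: 'rd'
Last 2 characters of input: 'rx'
Match: False
Result: No


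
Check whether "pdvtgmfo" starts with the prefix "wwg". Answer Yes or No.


Input string: 'pdvtgmfo'
Prefix to check: 'wwg'
First 3 characters of input: 'pdv'
Match: False
Result: No


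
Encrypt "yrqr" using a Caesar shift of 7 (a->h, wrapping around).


Input: 'yrqr', shift = 7
Operation: for each letter, (position + 7) mod 26
Mapping: 'y'(24+7=31, 31 mod 26=5)->'f', 'r'(17+7=24)->'y', 'q'(16+7=23)->'x', 'r'(17+7=24)->'y'
Result: fyxy


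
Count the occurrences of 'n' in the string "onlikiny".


Input string: 'onlikiny'
Target character: 'n'
Scan each position: s[1]='n', s[6]='n'
Matches found at indices: 1, 6
Total: 2


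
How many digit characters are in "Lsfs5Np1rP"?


Input string: 'Lsfs5Np1rP'
Operation: count digit characters (0-9)
Scan: 'L', 's', 'f', 's', '5'(digit), 'N', 'p', '1'(digit), 'r', 'P'
Digits found: 2
Result: 2


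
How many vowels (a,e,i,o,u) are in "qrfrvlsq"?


Input string: 'qrfrvlsq'
Operation: count vowels (a, e, i, o, u)
Scan: s[0]='q', s[1]='r', s[2]='f', s[3]='r', s[4]='v', s[5]='l', s[6]='s', s[7]='q'
Vowels found: 0
Result: 0


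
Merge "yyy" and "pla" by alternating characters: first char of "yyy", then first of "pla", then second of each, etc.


String 1: 'yyy'
String 2: 'pla'
Operation: alternate characters
Pairs: 'y'+'p', 'y'+'l', 'y'+'a'
Result: ypylya


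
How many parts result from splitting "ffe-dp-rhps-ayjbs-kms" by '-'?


Input string: 'ffe-dp-rhps-ayjbs-kms'
Delimiter: '-'
Split result: 'ffe', 'dp', 'rhps', 'ayjbs', 'kms'
Number of parts: 5


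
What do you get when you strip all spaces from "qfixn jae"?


Input string: 'qfixn jae'
Operation: remove all spaces
Words: 'qfixn', 'jae'
Join without spaces: qfixnjae


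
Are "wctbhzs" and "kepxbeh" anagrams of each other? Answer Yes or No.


String 1: 'wctbhzs' -> sorted: 'bchstwz'
String 2: 'kepxbeh' -> sorted: 'beehkpx'
Compare sorted forms: 'bchstwz' != 'beehkpx'
Anagram: No


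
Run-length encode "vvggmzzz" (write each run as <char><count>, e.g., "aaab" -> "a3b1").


Input: 'vvggmzzz'
Operation: identify consecutive runs
Runs: 'vv' -> v2, 'gg' -> g2, 'm' -> m1, 'zzz' -> z3
Encoded: v2g2m1z3


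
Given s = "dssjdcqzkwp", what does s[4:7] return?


Input string: 'dssjdcqzkwp'
Operation: slice [4:7]
Extract characters: s[4]='d', s[5]='c', s[6]='q'
Result: dcq


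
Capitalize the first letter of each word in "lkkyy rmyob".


Input string: 'lkkyy rmyob'
Operation: capitalize first letter of each word
Word transformations: 'lkkyy'->'Lkkyy', 'rmyob'->'Rmyob'
Result: Lkkyy Rmyob


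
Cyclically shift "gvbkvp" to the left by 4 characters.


Input: 'gvbkvp', shift = 4
Operation: split at index 4 and swap parts
Front part s[0:4] = 'gvbk'
Back part s[4:] = 'vp'
Rotated = back + front = 'vp' + 'gvbk'
Result: vpgvbk


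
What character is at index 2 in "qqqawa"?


Input string: 'qqqawa'
Operation: get character at index 2
Index mapping: s[0]='q', s[1]='q', s[2]='q'
Result: 'q'


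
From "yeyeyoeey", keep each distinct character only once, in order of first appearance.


Input: 'yeyeyoeey'
Operation: keep first occurrence of each character
Scan: s[0]='y' new -> keep; s[1]='e' new -> keep; s[2]='y' seen -> skip; s[3]='e' seen -> skip; s[4]='y' seen -> skip; s[5]='o' new -> keep; s[6]='e' seen -> skip; s[7]='e' seen -> skip; s[8]='y' seen -> skip
Result: yeo


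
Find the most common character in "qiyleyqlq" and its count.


Input: 'qiyleyqlq'
Operation: tally each character
Counts: 'e':1, 'i':1, 'l':2, 'q':3, 'y':2
Maximum: 'q' appears 3 times


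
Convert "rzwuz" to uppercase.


Input string: 'rzwuz'
Operation: convert each letter to uppercase
Mapping: 'r'->'R', 'z'->'Z', 'w'->'W', 'u'->'U', 'z'->'Z'
Result: RZWUZ


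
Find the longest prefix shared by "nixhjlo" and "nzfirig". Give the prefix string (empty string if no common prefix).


String 1: 'nixhjlo'
String 2: 'nzfirig'
Compare position by position:
pos 0: 'n' vs 'n' match
pos 1: 'i' vs 'z' differ -> stop
Longest common prefix: "n" (length 1)


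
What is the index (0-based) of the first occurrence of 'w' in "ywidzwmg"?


Input string: 'ywidzwmg'
Target: 'w'
Scanning left to right: s[0]='y', s[1]='w'
First match at index: 1


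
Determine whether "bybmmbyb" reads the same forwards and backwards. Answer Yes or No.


Input string: 'bybmmbyb'
Reversed: 'bybmmbyb'
Compare pairs: s[0]='b' vs s[7]='b' (match), s[1]='y' vs s[6]='y' (match), s[2]='b' vs s[5]='b' (match), s[3]='m' vs s[4]='m' (match)
Palindrome: Yes


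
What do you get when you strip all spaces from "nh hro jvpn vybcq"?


Input string: 'nh hro jvpn vybcq'
Operation: remove all spaces
Words: 'nh', 'hro', 'jvpn', 'vybcq'
Join without spaces: nhhrojvpnvybcq


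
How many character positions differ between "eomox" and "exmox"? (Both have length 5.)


String 1: 'eomox'
String 2: 'exmox'
Compare each position: pos 0: 'e'=='e', pos 1: 'o'!='x', pos 2: 'm'=='m', pos 3: 'o'=='o', pos 4: 'x'=='x'
Differing positions: 1
Hamming distance: 1


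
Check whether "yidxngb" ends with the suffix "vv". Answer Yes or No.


Input string: 'yidxngb'
Suffix to check: 'vv'
Last 2 characters of input: 'gb'
Match: False
Result: No


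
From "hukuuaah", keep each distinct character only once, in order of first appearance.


Input: 'hukuuaah'
Operation: keep first occurrence of each character
Scan: s[0]='h' new -> keep; s[1]='u' new -> keep; s[2]='k' new -> keep; s[3]='u' seen -> skip; s[4]='u' seen -> skip; s[5]='a' new -> keep; s[6]='a' seen -> skip; s[7]='h' seen -> skip
Result: huka


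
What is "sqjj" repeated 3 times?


Input string: 'sqjj'
Operation: repeat 3 times
Concatenation: 'sqjj' + 'sqjj' + 'sqjj'
Result: sqjjsqjjsqjj


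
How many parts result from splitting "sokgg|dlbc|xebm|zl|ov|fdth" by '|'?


Input string: 'sokgg|dlbc|xebm|zl|ov|fdth'
Delimiter: '|'
Split result: 'sokgg', 'dlbc', 'xebm', 'zl', 'ov', 'fdth'
Number of parts: 6


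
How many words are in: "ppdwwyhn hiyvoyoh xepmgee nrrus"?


Input string: 'ppdwwyhn hiyvoyoh xepmgee nrrus'
Operation: split by spaces
Words found: 'ppdwwyhn', 'hiyvoyoh', 'xepmgee', 'nrrus'
Word count: 4


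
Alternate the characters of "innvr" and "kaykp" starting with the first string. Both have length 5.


String 1: 'innvr'
String 2: 'kaykp'
Operation: alternate characters
Pairs: 'i'+'k', 'n'+'a', 'n'+'y', 'v'+'k', 'r'+'p'
Result: iknanyvkrp


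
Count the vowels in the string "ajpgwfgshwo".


Input string: 'ajpgwfgshwo'
Operation: count vowels (a, e, i, o, u)
Scan: s[0]='a' (vowel), s[1]='j', s[2]='p', s[3]='g', s[4]='w', s[5]='f', s[6]='g', s[7]='s', s[8]='h', s[9]='w', s[10]='o' (vowel)
Vowels found: 2
Result: 2


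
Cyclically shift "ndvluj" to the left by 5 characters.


Input: 'ndvluj', shift = 5
Operation: split at index 5 and swap parts
Front part s[0:5] = 'ndvlu'
Back part s[5:] = 'j'
Rotated = back + front = 'j' + 'ndvlu'
Result: jndvlu


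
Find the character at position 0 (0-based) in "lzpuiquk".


Input string: 'lzpuiquk'
Operation: get character at index 0
Index mapping: s[0]='l'
Result: 'l'


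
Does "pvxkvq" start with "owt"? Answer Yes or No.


Input string: 'pvxkvq'
Prefix to check: 'owt'
First 3 characters of input: 'pvx'
Match: False
Result: No


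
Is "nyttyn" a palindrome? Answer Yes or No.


Input string: 'nyttyn'
Reversed: 'nyttyn'
Compare pairs: s[0]='n' vs s[5]='n' (match), s[1]='y' vs s[4]='y' (match), s[2]='t' vs s[3]='t' (match)
Palindrome: Yes


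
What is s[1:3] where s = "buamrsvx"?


Input string: 'buamrsvx'
Operation: slice [1:3]
Extract characters: s[1]='u', s[2]='a'
Result: ua


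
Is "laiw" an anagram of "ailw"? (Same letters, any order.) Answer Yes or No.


String 1: 'ailw' -> sorted: 'ailw'
String 2: 'laiw' -> sorted: 'ailw'
Compare sorted forms: 'ailw' == 'ailw'
Anagram: Yes


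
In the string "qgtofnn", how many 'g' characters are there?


Input string: 'qgtofnn'
Target character: 'g'
Scan each position: s[1]='g'
Matches found at indices: 1
Total: 1


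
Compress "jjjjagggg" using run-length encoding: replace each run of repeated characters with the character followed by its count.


Input: 'jjjjagggg'
Operation: identify consecutive runs
Runs: 'jjjj' -> j4, 'a' -> a1, 'gggg' -> g4
Encoded: j4a1g4


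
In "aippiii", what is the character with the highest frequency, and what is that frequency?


Input: 'aippiii'
Operation: tally each character
Counts: 'a':1, 'i':4, 'p':2
Maximum: 'i' appears 4 times


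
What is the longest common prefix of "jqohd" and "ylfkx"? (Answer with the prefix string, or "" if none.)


String 1: 'jqohd'
String 2: 'ylfkx'
Compare position by position:
pos 0: 'j' vs 'y' differ -> stop
Longest common prefix: "" (length 0)


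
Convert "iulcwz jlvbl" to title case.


Input string: 'iulcwz jlvbl'
Operation: capitalize first letter of each word
Word transformations: 'iulcwz'->'Iulcwz', 'jlvbl'->'Jlvbl'
Result: Iulcwz Jlvbl


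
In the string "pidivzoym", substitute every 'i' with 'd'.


Input string: 'pidivzoym'
Operation: replace 'i' with 'd'
Positions of 'i': 1, 3
After replacement: pdddvzoym


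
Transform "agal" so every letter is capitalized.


Input string: 'agal'
Operation: convert each letter to uppercase
Mapping: 'a'->'A', 'g'->'G', 'a'->'A', 'l'->'L'
Result: AGAL


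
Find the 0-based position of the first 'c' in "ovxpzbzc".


Input string: 'ovxpzbzc'
Target: 'c'
Scanning left to right: s[0]='o', s[1]='v', s[2]='x', s[3]='p', s[4]='z', s[5]='b', s[6]='z', s[7]='c'
First match at index: 7


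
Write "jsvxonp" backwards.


Input string: 'jsvxonp'
Operation: reverse character order
Original order: 'j' -> 's' -> 'v' -> 'x' -> 'o' -> 'n' -> 'p'
Reversed order: 'p' -> 'n' -> 'o' -> 'x' -> 'v' -> 's' -> 'j'
Result: pnoxvsj


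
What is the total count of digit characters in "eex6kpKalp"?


Input string: 'eex6kpKalp'
Operation: count digit characters (0-9)
Scan: 'e', 'e', 'x', '6'(digit), 'k', 'p', 'K', 'a', 'l', 'p'
Digits found: 1
Result: 1


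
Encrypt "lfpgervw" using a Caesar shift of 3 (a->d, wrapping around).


Input: 'lfpgervw', shift = 3
Operation: for each letter, (position + 3) mod 26
Mapping: 'l'(11+3=14)->'o', 'f'(5+3=8)->'i', 'p'(15+3=18)->'s', 'g'(6+3=9)->'j', 'e'(4+3=7)->'h', 'r'(17+3=20)->'u', 'v'(21+3=24)->'y', 'w'(22+3=25)->'z'
Result: oisjhuyz


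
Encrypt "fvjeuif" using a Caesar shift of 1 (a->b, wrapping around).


Input: 'fvjeuif', shift = 1
Operation: for each letter, (position + 1) mod 26
Mapping: 'f'(5+1=6)->'g', 'v'(21+1=22)->'w', 'j'(9+1=10)->'k', 'e'(4+1=5)->'f', 'u'(20+1=21)->'v', 'i'(8+1=9)->'j', 'f'(5+1=6)->'g'
Result: gwkfvjg


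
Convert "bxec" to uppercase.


Input string: 'bxec'
Operation: convert each letter to uppercase
Mapping: 'b'->'B', 'x'->'X', 'e'->'E', 'c'->'C'
Result: BXEC


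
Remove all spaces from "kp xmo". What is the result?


Input string: 'kp xmo'
Operation: remove all spaces
Words: 'kp', 'xmo'
Join without spaces: kpxmo


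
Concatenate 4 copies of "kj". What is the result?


Input string: 'kj'
Operation: repeat 4 times
Concatenation: 'kj' + 'kj' + 'kj' + 'kj'
Result: kjkjkjkj


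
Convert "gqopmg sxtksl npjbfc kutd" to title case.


Input string: 'gqopmg sxtksl npjbfc kutd'
Operation: capitalize first letter of each word
Word transformations: 'gqopmg'->'Gqopmg', 'sxtksl'->'Sxtksl', 'npjbfc'->'Npjbfc', 'kutd'->'Kutd'
Result: Gqopmg Sxtksl Npjbfc Kutd


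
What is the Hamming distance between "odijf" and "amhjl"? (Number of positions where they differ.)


String 1: 'odijf'
String 2: 'amhjl'
Compare each position: pos 0: 'o'!='a', pos 1: 'd'!='m', pos 2: 'i'!='h', pos 3: 'j'=='j', pos 4: 'f'!='l'
Differing positions: 4
Hamming distance: 4


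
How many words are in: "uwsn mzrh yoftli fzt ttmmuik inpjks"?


Input string: 'uwsn mzrh yoftli fzt ttmmuik inpjks'
Operation: split by spaces
Words found: 'uwsn', 'mzrh', 'yoftli', 'fzt', 'ttmmuik', 'inpjks'
Word count: 6


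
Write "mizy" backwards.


Input string: 'mizy'
Operation: reverse character order
Original order: 'm' -> 'i' -> 'z' -> 'y'
Reversed order: 'y' -> 'z' -> 'i' -> 'm'
Result: yzim


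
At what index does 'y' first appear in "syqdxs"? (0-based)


Input string: 'syqdxs'
Target: 'y'
Scanning left to right: s[0]='s', s[1]='y'
First match at index: 1


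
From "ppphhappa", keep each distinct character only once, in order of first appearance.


Input: 'ppphhappa'
Operation: keep first occurrence of each character
Scan: s[0]='p' new -> keep; s[1]='p' seen -> skip; s[2]='p' seen -> skip; s[3]='h' new -> keep; s[4]='h' seen -> skip; s[5]='a' new -> keep; s[6]='p' seen -> skip; s[7]='p' seen -> skip; s[8]='a' seen -> skip
Result: pha


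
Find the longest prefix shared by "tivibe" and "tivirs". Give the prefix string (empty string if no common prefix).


String 1: 'tivibe'
String 2: 'tivirs'
Compare position by position:
pos 0: 't' vs 't' match
pos 1: 'i' vs 'i' match
pos 2: 'v' vs 'v' match
pos 3: 'i' vs 'i' match
pos 4: 'b' vs 'r' differ -> stop
Longest common prefix: "tivi" (length 4)


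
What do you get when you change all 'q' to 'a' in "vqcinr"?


Input string: 'vqcinr'
Operation: replace 'q' with 'a'
Positions of 'q': 1
After replacement: vacinr


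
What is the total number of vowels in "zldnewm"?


Input string: 'zldnewm'
Operation: count vowels (a, e, i, o, u)
Scan: s[0]='z', s[1]='l', s[2]='d', s[3]='n', s[4]='e' (vowel), s[5]='w', s[6]='m'
Vowels found: 1
Result: 1


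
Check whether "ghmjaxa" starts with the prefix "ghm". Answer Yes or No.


Input string: 'ghmjaxa'
Prefix to check: 'ghm'
First 3 characters of input: 'ghm'
Match: True
Result: Yes


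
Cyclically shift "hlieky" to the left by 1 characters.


Input: 'hlieky', shift = 1
Operation: split at index 1 and swap parts
Front part s[0:1] = 'h'
Back part s[1:] = 'lieky'
Rotated = back + front = 'lieky' + 'h'
Result: liekyh


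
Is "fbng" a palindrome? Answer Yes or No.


Input string: 'fbng'
Reversed: 'gnbf'
Compare pairs: s[0]='f' vs s[3]='g' (mismatch), s[1]='b' vs s[2]='n' (mismatch)
Palindrome: No


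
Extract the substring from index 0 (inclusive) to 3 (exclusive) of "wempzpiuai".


Input string: 'wempzpiuai'
Operation: slice [0:3]
Extract characters: s[0]='w', s[1]='e', s[2]='m'
Result: wem


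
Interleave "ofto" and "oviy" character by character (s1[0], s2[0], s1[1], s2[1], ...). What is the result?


String 1: 'ofto'
String 2: 'oviy'
Operation: alternate characters
Pairs: 'o'+'o', 'f'+'v', 't'+'i', 'o'+'y'
Result: oofvtioy


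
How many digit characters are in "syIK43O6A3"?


Input string: 'syIK43O6A3'
Operation: count digit characters (0-9)
Scan: 's', 'y', 'I', 'K', '4'(digit), '3'(digit), 'O', '6'(digit), 'A', '3'(digit)
Digits found: 4
Result: 4


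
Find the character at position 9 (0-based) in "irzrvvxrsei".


Input string: 'irzrvvxrsei'
Operation: get character at index 9
Index mapping: s[0]='i', s[1]='r', s[2]='z', s[3]='r', s[4]='v', s[5]='v', s[6]='x', s[7]='r', s[8]='s', s[9]='e'
Result: 'e'


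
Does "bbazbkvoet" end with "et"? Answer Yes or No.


Input string: 'bbazbkvoet'
Suffix to check: 'et'
Last 2 characters of input: 'et'
Match: True
Result: Yes


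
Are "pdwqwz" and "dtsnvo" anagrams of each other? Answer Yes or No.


String 1: 'pdwqwz' -> sorted: 'dpqwwz'
String 2: 'dtsnvo' -> sorted: 'dnostv'
Compare sorted forms: 'dpqwwz' != 'dnostv'
Anagram: No


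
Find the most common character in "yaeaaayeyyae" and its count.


Input: 'yaeaaayeyyae'
Operation: tally each character
Counts: 'a':5, 'e':3, 'y':4
Maximum: 'a' appears 5 times


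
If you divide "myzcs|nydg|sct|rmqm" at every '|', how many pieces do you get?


Input string: 'myzcs|nydg|sct|rmqm'
Delimiter: '|'
Split result: 'myzcs', 'nydg', 'sct', 'rmqm'
Number of parts: 4


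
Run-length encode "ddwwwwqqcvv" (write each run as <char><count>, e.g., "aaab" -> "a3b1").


Input: 'ddwwwwqqcvv'
Operation: identify consecutive runs
Runs: 'dd' -> d2, 'wwww' -> w4, 'qq' -> q2, 'c' -> c1, 'vv' -> v2
Encoded: d2w4q2c1v2


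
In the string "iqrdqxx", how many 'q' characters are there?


Input string: 'iqrdqxx'
Target character: 'q'
Scan each position: s[1]='q', s[4]='q'
Matches found at indices: 1, 4
Total: 2


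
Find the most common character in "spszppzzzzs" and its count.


Input: 'spszppzzzzs'
Operation: tally each character
Counts: 'p':3, 's':3, 'z':5
Maximum: 'z' appears 5 times


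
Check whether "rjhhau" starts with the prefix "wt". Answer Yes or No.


Input string: 'rjhhau'
Prefix to check: 'wt'
First 2 characters of input: 'rj'
Match: False
Result: No


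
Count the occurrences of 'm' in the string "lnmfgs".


Input string: 'lnmfgs'
Target character: 'm'
Scan each position: s[2]='m'
Matches found at indices: 2
Total: 1


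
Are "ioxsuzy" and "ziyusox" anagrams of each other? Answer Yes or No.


String 1: 'ioxsuzy' -> sorted: 'iosuxyz'
String 2: 'ziyusox' -> sorted: 'iosuxyz'
Compare sorted forms: 'iosuxyz' == 'iosuxyz'
Anagram: Yes


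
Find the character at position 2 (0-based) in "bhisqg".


Input string: 'bhisqg'
Operation: get character at index 2
Index mapping: s[0]='b', s[1]='h', s[2]='i'
Result: 'i'


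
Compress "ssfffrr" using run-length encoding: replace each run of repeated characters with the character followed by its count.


Input: 'ssfffrr'
Operation: identify consecutive runs
Runs: 'ss' -> s2, 'fff' -> f3, 'rr' -> r2
Encoded: s2f3r2


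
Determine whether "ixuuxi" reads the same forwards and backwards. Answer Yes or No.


Input string: 'ixuuxi'
Reversed: 'ixuuxi'
Compare pairs: s[0]='i' vs s[5]='i' (match), s[1]='x' vs s[4]='x' (match), s[2]='u' vs s[3]='u' (match)
Palindrome: Yes


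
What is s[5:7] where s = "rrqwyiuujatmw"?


Input string: 'rrqwyiuujatmw'
Operation: slice [5:7]
Extract characters: s[5]='i', s[6]='u'
Result: iu


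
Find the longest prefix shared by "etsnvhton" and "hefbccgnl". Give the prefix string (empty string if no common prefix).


String 1: 'etsnvhton'
String 2: 'hefbccgnl'
Compare position by position:
pos 0: 'e' vs 'h' differ -> stop
Longest common prefix: "" (length 0)


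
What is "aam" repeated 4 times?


Input string: 'aam'
Operation: repeat 4 times
Concatenation: 'aam' + 'aam' + 'aam' + 'aam'
Result: aamaamaamaam


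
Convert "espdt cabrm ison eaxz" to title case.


Input string: 'espdt cabrm ison eaxz'
Operation: capitalize first letter of each word
Word transformations: 'espdt'->'Espdt', 'cabrm'->'Cabrm', 'ison'->'Ison', 'eaxz'->'Eaxz'
Result: Espdt Cabrm Ison Eaxz


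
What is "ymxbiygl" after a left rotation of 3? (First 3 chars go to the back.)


Input: 'ymxbiygl', shift = 3
Operation: split at index 3 and swap parts
Front part s[0:3] = 'ymx'
Back part s[3:] = 'biygl'
Rotated = back + front = 'biygl' + 'ymx'
Result: biyglymx


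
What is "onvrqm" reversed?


Input string: 'onvrqm'
Operation: reverse character order
Original order: 'o' -> 'n' -> 'v' -> 'r' -> 'q' -> 'm'
Reversed order: 'm' -> 'q' -> 'r' -> 'v' -> 'n' -> 'o'
Result: mqrvno


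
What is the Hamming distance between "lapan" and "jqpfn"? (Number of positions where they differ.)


String 1: 'lapan'
String 2: 'jqpfn'
Compare each position: pos 0: 'l'!='j', pos 1: 'a'!='q', pos 2: 'p'=='p', pos 3: 'a'!='f', pos 4: 'n'=='n'
Differing positions: 3
Hamming distance: 3


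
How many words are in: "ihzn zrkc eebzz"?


Input string: 'ihzn zrkc eebzz'
Operation: split by spaces
Words found: 'ihzn', 'zrkc', 'eebzz'
Word count: 3


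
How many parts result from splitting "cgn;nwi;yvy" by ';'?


Input string: 'cgn;nwi;yvy'
Delimiter: ';'
Split result: 'cgn', 'nwi', 'yvy'
Number of parts: 3


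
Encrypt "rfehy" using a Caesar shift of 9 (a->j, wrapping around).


Input: 'rfehy', shift = 9
Operation: for each letter, (position + 9) mod 26
Mapping: 'r'(17+9=26, 26 mod 26=0)->'a', 'f'(5+9=14)->'o', 'e'(4+9=13)->'n', 'h'(7+9=16)->'q', 'y'(24+9=33, 33 mod 26=7)->'h'
Result: aonqh


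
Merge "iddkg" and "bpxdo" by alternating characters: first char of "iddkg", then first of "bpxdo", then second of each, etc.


String 1: 'iddkg'
String 2: 'bpxdo'
Operation: alternate characters
Pairs: 'i'+'b', 'd'+'p', 'd'+'x', 'k'+'d', 'g'+'o'
Result: ibdpdxkdgo


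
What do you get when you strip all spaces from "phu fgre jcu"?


Input string: 'phu fgre jcu'
Operation: remove all spaces
Words: 'phu', 'fgre', 'jcu'
Join without spaces: phufgrejcu


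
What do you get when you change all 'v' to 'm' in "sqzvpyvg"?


Input string: 'sqzvpyvg'
Operation: replace 'v' with 'm'
Positions of 'v': 3, 6
After replacement: sqzmpymg


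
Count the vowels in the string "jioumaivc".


Input string: 'jioumaivc'
Operation: count vowels (a, e, i, o, u)
Scan: s[0]='j', s[1]='i' (vowel), s[2]='o' (vowel), s[3]='u' (vowel), s[4]='m', s[5]='a' (vowel), s[6]='i' (vowel), s[7]='v', s[8]='c'
Vowels found: 5
Result: 5


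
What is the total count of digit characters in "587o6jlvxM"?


Input string: '587o6jlvxM'
Operation: count digit characters (0-9)
Scan: '5'(digit), '8'(digit), '7'(digit), 'o', '6'(digit), 'j', 'l', 'v', 'x', 'M'
Digits found: 4
Result: 4


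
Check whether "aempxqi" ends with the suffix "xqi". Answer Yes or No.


Input string: 'aempxqi'
Suffix to check: 'xqi'
Last 3 characters of input: 'xqi'
Match: True
Result: Yes


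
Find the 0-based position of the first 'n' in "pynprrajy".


Input string: 'pynprrajy'
Target: 'n'
Scanning left to right: s[0]='p', s[1]='y', s[2]='n'
First match at index: 2


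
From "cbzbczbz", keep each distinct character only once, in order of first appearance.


Input: 'cbzbczbz'
Operation: keep first occurrence of each character
Scan: s[0]='c' new -> keep; s[1]='b' new -> keep; s[2]='z' new -> keep; s[3]='b' seen -> skip; s[4]='c' seen -> skip; s[5]='z' seen -> skip; s[6]='b' seen -> skip; s[7]='z' seen -> skip
Result: cbz


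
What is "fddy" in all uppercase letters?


Input string: 'fddy'
Operation: convert each letter to uppercase
Mapping: 'f'->'F', 'd'->'D', 'd'->'D', 'y'->'Y'
Result: FDDY


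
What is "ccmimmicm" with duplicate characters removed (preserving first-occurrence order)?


Input: 'ccmimmicm'
Operation: keep first occurrence of each character
Scan: s[0]='c' new -> keep; s[1]='c' seen -> skip; s[2]='m' new -> keep; s[3]='i' new -> keep; s[4]='m' seen -> skip; s[5]='m' seen -> skip; s[6]='i' seen -> skip; s[7]='c' seen -> skip; s[8]='m' seen -> skip
Result: cmi


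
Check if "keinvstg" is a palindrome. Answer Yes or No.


Input string: 'keinvstg'
Reversed: 'gtsvniek'
Compare pairs: s[0]='k' vs s[7]='g' (mismatch), s[1]='e' vs s[6]='t' (mismatch), s[2]='i' vs s[5]='s' (mismatch), s[3]='n' vs s[4]='v' (mismatch)
Palindrome: No


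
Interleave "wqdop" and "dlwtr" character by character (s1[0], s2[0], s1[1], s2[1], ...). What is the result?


String 1: 'wqdop'
String 2: 'dlwtr'
Operation: alternate characters
Pairs: 'w'+'d', 'q'+'l', 'd'+'w', 'o'+'t', 'p'+'r'
Result: wdqldwotpr


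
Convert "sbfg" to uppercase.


Input string: 'sbfg'
Operation: convert each letter to uppercase
Mapping: 's'->'S', 'b'->'B', 'f'->'F', 'g'->'G'
Result: SBFG


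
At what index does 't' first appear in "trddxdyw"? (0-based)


Input string: 'trddxdyw'
Target: 't'
Scanning left to right: s[0]='t'
First match at index: 0


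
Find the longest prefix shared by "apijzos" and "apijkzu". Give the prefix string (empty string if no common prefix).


String 1: 'apijzos'
String 2: 'apijkzu'
Compare position by position:
pos 0: 'a' vs 'a' match
pos 1: 'p' vs 'p' match
pos 2: 'i' vs 'i' match
pos 3: 'j' vs 'j' match
pos 4: 'z' vs 'k' differ -> stop
Longest common prefix: "apij" (length 4)


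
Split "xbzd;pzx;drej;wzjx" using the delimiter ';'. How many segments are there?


Input string: 'xbzd;pzx;drej;wzjx'
Delimiter: ';'
Split result: 'xbzd', 'pzx', 'drej', 'wzjx'
Number of parts: 4


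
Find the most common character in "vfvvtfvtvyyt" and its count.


Input: 'vfvvtfvtvyyt'
Operation: tally each character
Counts: 'f':2, 't':3, 'v':5, 'y':2
Maximum: 'v' appears 5 times


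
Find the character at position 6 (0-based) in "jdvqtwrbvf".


Input string: 'jdvqtwrbvf'
Operation: get character at index 6
Index mapping: s[0]='j', s[1]='d', s[2]='v', s[3]='q', s[4]='t', s[5]='w', s[6]='r'
Result: 'r'


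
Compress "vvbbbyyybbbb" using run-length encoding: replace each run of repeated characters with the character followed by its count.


Input: 'vvbbbyyybbbb'
Operation: identify consecutive runs
Runs: 'vv' -> v2, 'bbb' -> b3, 'yyy' -> y3, 'bbbb' -> b4
Encoded: v2b3y3b4


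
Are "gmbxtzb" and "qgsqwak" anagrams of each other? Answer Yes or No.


String 1: 'gmbxtzb' -> sorted: 'bbgmtxz'
String 2: 'qgsqwak' -> sorted: 'agkqqsw'
Compare sorted forms: 'bbgmtxz' != 'agkqqsw'
Anagram: No


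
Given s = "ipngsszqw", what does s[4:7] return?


Input string: 'ipngsszqw'
Operation: slice [4:7]
Extract characters: s[4]='s', s[5]='s', s[6]='z'
Result: ssz


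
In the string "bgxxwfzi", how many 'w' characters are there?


Input string: 'bgxxwfzi'
Target character: 'w'
Scan each position: s[4]='w'
Matches found at indices: 4
Total: 1


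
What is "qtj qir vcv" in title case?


Input string: 'qtj qir vcv'
Operation: capitalize first letter of each word
Word transformations: 'qtj'->'Qtj', 'qir'->'Qir', 'vcv'->'Vcv'
Result: Qtj Qir Vcv


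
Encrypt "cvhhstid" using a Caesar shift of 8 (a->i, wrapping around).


Input: 'cvhhstid', shift = 8
Operation: for each letter, (position + 8) mod 26
Mapping: 'c'(2+8=10)->'k', 'v'(21+8=29, 29 mod 26=3)->'d', 'h'(7+8=15)->'p', 'h'(7+8=15)->'p', 's'(18+8=26, 26 mod 26=0)->'a', 't'(19+8=27, 27 mod 26=1)->'b', 'i'(8+8=16)->'q', 'd'(3+8=11)->'l'
Result: kdppabql


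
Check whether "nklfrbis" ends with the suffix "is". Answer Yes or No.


Input string: 'nklfrbis'
Suffix to check: 'is'
Last 2 characters of input: 'is'
Match: True
Result: Yes


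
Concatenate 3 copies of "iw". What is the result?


Input string: 'iw'
Operation: repeat 3 times
Concatenation: 'iw' + 'iw' + 'iw'
Result: iwiwiw


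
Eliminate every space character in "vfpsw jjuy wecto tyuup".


Input string: 'vfpsw jjuy wecto tyuup'
Operation: remove all spaces
Words: 'vfpsw', 'jjuy', 'wecto', 'tyuup'
Join without spaces: vfpswjjuywectotyuup


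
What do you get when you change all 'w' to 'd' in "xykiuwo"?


Input string: 'xykiuwo'
Operation: replace 'w' with 'd'
Positions of 'w': 5
After replacement: xykiudo


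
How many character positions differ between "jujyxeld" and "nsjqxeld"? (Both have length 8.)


String 1: 'jujyxeld'
String 2: 'nsjqxeld'
Compare each position: pos 0: 'j'!='n', pos 1: 'u'!='s', pos 2: 'j'=='j', pos 3: 'y'!='q', pos 4: 'x'=='x', pos 5: 'e'=='e', pos 6: 'l'=='l', pos 7: 'd'=='d'
Differing positions: 3
Hamming distance: 3


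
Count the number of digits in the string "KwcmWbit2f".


Input string: 'KwcmWbit2f'
Operation: count digit characters (0-9)
Scan: 'K', 'w', 'c', 'm', 'W', 'b', 'i', 't', '2'(digit), 'f'
Digits found: 1
Result: 1


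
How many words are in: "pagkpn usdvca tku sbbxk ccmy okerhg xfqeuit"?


Input string: 'pagkpn usdvca tku sbbxk ccmy okerhg xfqeuit'
Operation: split by spaces
Words found: 'pagkpn', 'usdvca', 'tku', 'sbbxk', 'ccmy', 'okerhg', 'xfqeuit'
Word count: 7


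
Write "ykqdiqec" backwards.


Input string: 'ykqdiqec'
Operation: reverse character order
Original order: 'y' -> 'k' -> 'q' -> 'd' -> 'i' -> 'q' -> 'e' -> 'c'
Reversed order: 'c' -> 'e' -> 'q' -> 'i' -> 'd' -> 'q' -> 'k' -> 'y'
Result: ceqidqky


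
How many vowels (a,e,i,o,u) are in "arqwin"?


Input string: 'arqwin'
Operation: count vowels (a, e, i, o, u)
Scan: s[0]='a' (vowel), s[1]='r', s[2]='q', s[3]='w', s[4]='i' (vowel), s[5]='n'
Vowels found: 2
Result: 2


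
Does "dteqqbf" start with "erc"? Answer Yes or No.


Input string: 'dteqqbf'
Prefix to check: 'erc'
First 3 characters of input: 'dte'
Match: False
Result: No


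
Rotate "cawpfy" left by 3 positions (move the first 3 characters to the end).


Input: 'cawpfy', shift = 3
Operation: split at index 3 and swap parts
Front part s[0:3] = 'caw'
Back part s[3:] = 'pfy'
Rotated = back + front = 'pfy' + 'caw'
Result: pfycaw


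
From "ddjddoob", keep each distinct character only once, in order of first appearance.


Input: 'ddjddoob'
Operation: keep first occurrence of each character
Scan: s[0]='d' new -> keep; s[1]='d' seen -> skip; s[2]='j' new -> keep; s[3]='d' seen -> skip; s[4]='d' seen -> skip; s[5]='o' new -> keep; s[6]='o' seen -> skip; s[7]='b' new -> keep
Result: djob


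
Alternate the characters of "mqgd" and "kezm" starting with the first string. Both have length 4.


String 1: 'mqgd'
String 2: 'kezm'
Operation: alternate characters
Pairs: 'm'+'k', 'q'+'e', 'g'+'z', 'd'+'m'
Result: mkqegzdm


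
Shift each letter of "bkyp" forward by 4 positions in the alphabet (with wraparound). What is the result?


Input: 'bkyp', shift = 4
Operation: for each letter, (position + 4) mod 26
Mapping: 'b'(1+4=5)->'f', 'k'(10+4=14)->'o', 'y'(24+4=28, 28 mod 26=2)->'c', 'p'(15+4=19)->'t'
Result: foct


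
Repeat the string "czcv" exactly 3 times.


Input string: 'czcv'
Operation: repeat 3 times
Concatenation: 'czcv' + 'czcv' + 'czcv'
Result: czcvczcvczcv


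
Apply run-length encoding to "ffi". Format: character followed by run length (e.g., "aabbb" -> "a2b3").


Input: 'ffi'
Operation: identify consecutive runs
Runs: 'ff' -> f2, 'i' -> i1
Encoded: f2i1


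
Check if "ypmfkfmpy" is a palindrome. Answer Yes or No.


Input string: 'ypmfkfmpy'
Reversed: 'ypmfkfmpy'
Compare pairs: s[0]='y' vs s[8]='y' (match), s[1]='p' vs s[7]='p' (match), s[2]='m' vs s[6]='m' (match), s[3]='f' vs s[5]='f' (match)
Palindrome: Yes


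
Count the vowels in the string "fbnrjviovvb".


Input string: 'fbnrjviovvb'
Operation: count vowels (a, e, i, o, u)
Scan: s[0]='f', s[1]='b', s[2]='n', s[3]='r', s[4]='j', s[5]='v', s[6]='i' (vowel), s[7]='o' (vowel), s[8]='v', s[9]='v', s[10]='b'
Vowels found: 2
Result: 2


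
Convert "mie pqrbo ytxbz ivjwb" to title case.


Input string: 'mie pqrbo ytxbz ivjwb'
Operation: capitalize first letter of each word
Word transformations: 'mie'->'Mie', 'pqrbo'->'Pqrbo', 'ytxbz'->'Ytxbz', 'ivjwb'->'Ivjwb'
Result: Mie Pqrbo Ytxbz Ivjwb


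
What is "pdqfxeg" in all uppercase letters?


Input string: 'pdqfxeg'
Operation: convert each letter to uppercase
Mapping: 'p'->'P', 'd'->'D', 'q'->'Q', 'f'->'F', 'x'->'X', 'e'->'E', 'g'->'G'
Result: PDQFXEG


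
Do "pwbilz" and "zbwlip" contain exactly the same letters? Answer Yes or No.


String 1: 'pwbilz' -> sorted: 'bilpwz'
String 2: 'zbwlip' -> sorted: 'bilpwz'
Compare sorted forms: 'bilpwz' == 'bilpwz'
Anagram: Yes


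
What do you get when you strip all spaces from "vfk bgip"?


Input string: 'vfk bgip'
Operation: remove all spaces
Words: 'vfk', 'bgip'
Join without spaces: vfkbgip


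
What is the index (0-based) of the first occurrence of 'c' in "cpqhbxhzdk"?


Input string: 'cpqhbxhzdk'
Target: 'c'
Scanning left to right: s[0]='c'
First match at index: 0


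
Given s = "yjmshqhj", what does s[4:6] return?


Input string: 'yjmshqhj'
Operation: slice [4:6]
Extract characters: s[4]='h', s[5]='q'
Result: hq


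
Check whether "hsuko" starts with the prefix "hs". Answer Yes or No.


Input string: 'hsuko'
Prefix to check: 'hs'
First 2 characters of input: 'hs'
Match: True
Result: Yes


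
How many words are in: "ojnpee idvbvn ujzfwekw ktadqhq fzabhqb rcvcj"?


Input string: 'ojnpee idvbvn ujzfwekw ktadqhq fzabhqb rcvcj'
Operation: split by spaces
Words found: 'ojnpee', 'idvbvn', 'ujzfwekw', 'ktadqhq', 'fzabhqb', 'rcvcj'
Word count: 6


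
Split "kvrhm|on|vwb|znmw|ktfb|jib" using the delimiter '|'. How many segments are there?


Input string: 'kvrhm|on|vwb|znmw|ktfb|jib'
Delimiter: '|'
Split result: 'kvrhm', 'on', 'vwb', 'znmw', 'ktfb', 'jib'
Number of parts: 6


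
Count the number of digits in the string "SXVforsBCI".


Input string: 'SXVforsBCI'
Operation: count digit characters (0-9)
Scan: 'S', 'X', 'V', 'f', 'o', 'r', 's', 'B', 'C', 'I'
Digits found: 0
Result: 0


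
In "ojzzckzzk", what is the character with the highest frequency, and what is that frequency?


Input: 'ojzzckzzk'
Operation: tally each character
Counts: 'c':1, 'j':1, 'k':2, 'o':1, 'z':4
Maximum: 'z' appears 4 times


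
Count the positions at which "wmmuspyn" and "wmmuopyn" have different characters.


String 1: 'wmmuspyn'
String 2: 'wmmuopyn'
Compare each position: pos 0: 'w'=='w', pos 1: 'm'=='m', pos 2: 'm'=='m', pos 3: 'u'=='u', pos 4: 's'!='o', pos 5: 'p'=='p', pos 6: 'y'=='y', pos 7: 'n'=='n'
Differing positions: 1
Hamming distance: 1


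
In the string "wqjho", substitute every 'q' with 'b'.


Input string: 'wqjho'
Operation: replace 'q' with 'b'
Positions of 'q': 1
After replacement: wbjho


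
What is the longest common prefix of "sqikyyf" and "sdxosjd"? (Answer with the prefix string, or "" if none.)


String 1: 'sqikyyf'
String 2: 'sdxosjd'
Compare position by position:
pos 0: 's' vs 's' match
pos 1: 'q' vs 'd' differ -> stop
Longest common prefix: "s" (length 1)


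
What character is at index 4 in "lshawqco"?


Input string: 'lshawqco'
Operation: get character at index 4
Index mapping: s[0]='l', s[1]='s', s[2]='h', s[3]='a', s[4]='w'
Result: 'w'


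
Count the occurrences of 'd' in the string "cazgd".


Input string: 'cazgd'
Target character: 'd'
Scan each position: s[4]='d'
Matches found at indices: 4
Total: 1


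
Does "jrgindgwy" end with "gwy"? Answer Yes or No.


Input string: 'jrgindgwy'
Suffix to check: 'gwy'
Last 3 characters of input: 'gwy'
Match: True
Result: Yes


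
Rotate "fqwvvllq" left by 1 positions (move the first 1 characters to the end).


Input: 'fqwvvllq', shift = 1
Operation: split at index 1 and swap parts
Front part s[0:1] = 'f'
Back part s[1:] = 'qwvvllq'
Rotated = back + front = 'qwvvllq' + 'f'
Result: qwvvllqf


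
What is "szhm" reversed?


Input string: 'szhm'
Operation: reverse character order
Original order: 's' -> 'z' -> 'h' -> 'm'
Reversed order: 'm' -> 'h' -> 'z' -> 's'
Result: mhzs


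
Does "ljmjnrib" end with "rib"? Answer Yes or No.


Input string: 'ljmjnrib'
Suffix to check: 'rib'
Last 3 characters of input: 'rib'
Match: True
Result: Yes


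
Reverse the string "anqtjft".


Input string: 'anqtjft'
Operation: reverse character order
Original order: 'a' -> 'n' -> 'q' -> 't' -> 'j' -> 'f' -> 't'
Reversed order: 't' -> 'f' -> 'j' -> 't' -> 'q' -> 'n' -> 'a'
Result: tfjtqna


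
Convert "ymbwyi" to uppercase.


Input string: 'ymbwyi'
Operation: convert each letter to uppercase
Mapping: 'y'->'Y', 'm'->'M', 'b'->'B', 'w'->'W', 'y'->'Y', 'i'->'I'
Result: YMBWYI


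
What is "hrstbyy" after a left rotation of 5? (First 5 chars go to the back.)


Input: 'hrstbyy', shift = 5
Operation: split at index 5 and swap parts
Front part s[0:5] = 'hrstb'
Back part s[5:] = 'yy'
Rotated = back + front = 'yy' + 'hrstb'
Result: yyhrstb


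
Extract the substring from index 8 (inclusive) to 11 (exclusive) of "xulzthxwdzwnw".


Input string: 'xulzthxwdzwnw'
Operation: slice [8:11]
Extract characters: s[8]='d', s[9]='z', s[10]='w'
Result: dzw


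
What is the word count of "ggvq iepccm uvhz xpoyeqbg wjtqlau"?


Input string: 'ggvq iepccm uvhz xpoyeqbg wjtqlau'
Operation: split by spaces
Words found: 'ggvq', 'iepccm', 'uvhz', 'xpoyeqbg', 'wjtqlau'
Word count: 5


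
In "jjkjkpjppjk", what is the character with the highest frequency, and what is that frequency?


Input: 'jjkjkpjppjk'
Operation: tally each character
Counts: 'j':5, 'k':3, 'p':3
Maximum: 'j' appears 5 times


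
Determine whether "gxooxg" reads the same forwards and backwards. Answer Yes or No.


Input string: 'gxooxg'
Reversed: 'gxooxg'
Compare pairs: s[0]='g' vs s[5]='g' (match), s[1]='x' vs s[4]='x' (match), s[2]='o' vs s[3]='o' (match)
Palindrome: Yes


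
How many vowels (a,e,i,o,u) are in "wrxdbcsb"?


Input string: 'wrxdbcsb'
Operation: count vowels (a, e, i, o, u)
Scan: s[0]='w', s[1]='r', s[2]='x', s[3]='d', s[4]='b', s[5]='c', s[6]='s', s[7]='b'
Vowels found: 0
Result: 0


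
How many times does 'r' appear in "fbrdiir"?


Input string: 'fbrdiir'
Target character: 'r'
Scan each position: s[2]='r', s[6]='r'
Matches found at indices: 2, 6
Total: 2


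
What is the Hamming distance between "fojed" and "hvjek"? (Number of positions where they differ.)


String 1: 'fojed'
String 2: 'hvjek'
Compare each position: pos 0: 'f'!='h', pos 1: 'o'!='v', pos 2: 'j'=='j', pos 3: 'e'=='e', pos 4: 'd'!='k'
Differing positions: 3
Hamming distance: 3


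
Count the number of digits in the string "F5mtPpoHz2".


Input string: 'F5mtPpoHz2'
Operation: count digit characters (0-9)
Scan: 'F', '5'(digit), 'm', 't', 'P', 'p', 'o', 'H', 'z', '2'(digit)
Digits found: 2
Result: 2


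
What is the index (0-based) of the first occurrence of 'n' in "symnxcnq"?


Input string: 'symnxcnq'
Target: 'n'
Scanning left to right: s[0]='s', s[1]='y', s[2]='m', s[3]='n'
First match at index: 3


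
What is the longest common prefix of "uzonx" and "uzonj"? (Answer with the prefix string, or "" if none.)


String 1: 'uzonx'
String 2: 'uzonj'
Compare position by position:
pos 0: 'u' vs 'u' match
pos 1: 'z' vs 'z' match
pos 2: 'o' vs 'o' match
pos 3: 'n' vs 'n' match
pos 4: 'x' vs 'j' differ -> stop
Longest common prefix: "uzon" (length 4)
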